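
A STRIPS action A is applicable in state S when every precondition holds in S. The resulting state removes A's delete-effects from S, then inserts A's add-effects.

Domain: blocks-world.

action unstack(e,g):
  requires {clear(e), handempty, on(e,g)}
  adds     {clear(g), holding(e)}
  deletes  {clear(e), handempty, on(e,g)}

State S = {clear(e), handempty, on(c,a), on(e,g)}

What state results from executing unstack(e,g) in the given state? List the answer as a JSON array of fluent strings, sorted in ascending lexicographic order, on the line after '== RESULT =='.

Progress:
  pre ⊆ S: {clear(e), handempty, on(e,g)} ⊆ S  — applicable
  S \ del = {on(c,a)}
  ∪ add   = {clear(g), holding(e), on(c,a)}

== RESULT ==
["clear(g)", "holding(e)", "on(c,a)"]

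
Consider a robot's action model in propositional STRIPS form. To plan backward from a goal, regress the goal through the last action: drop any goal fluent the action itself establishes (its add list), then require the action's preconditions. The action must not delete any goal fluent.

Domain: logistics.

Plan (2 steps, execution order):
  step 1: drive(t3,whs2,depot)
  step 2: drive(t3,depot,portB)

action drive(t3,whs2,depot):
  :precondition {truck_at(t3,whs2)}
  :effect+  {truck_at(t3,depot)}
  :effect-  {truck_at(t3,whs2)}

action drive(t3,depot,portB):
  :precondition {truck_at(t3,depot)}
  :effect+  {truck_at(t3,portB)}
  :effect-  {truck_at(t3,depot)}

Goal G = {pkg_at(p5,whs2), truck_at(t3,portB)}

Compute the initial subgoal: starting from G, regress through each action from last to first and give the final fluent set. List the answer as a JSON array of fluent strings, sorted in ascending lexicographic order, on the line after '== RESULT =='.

Work backward from the goal:
  through step 2 (drive(t3,depot,portB)): drop {truck_at(t3,portB)}, keep {pkg_at(p5,whs2)}, require {truck_at(t3,depot)}
    → {pkg_at(p5,whs2), truck_at(t3,depot)}
  through step 1 (drive(t3,whs2,depot)): drop {truck_at(t3,depot)}, keep {pkg_at(p5,whs2)}, require {truck_at(t3,whs2)}
    → {pkg_at(p5,whs2), truck_at(t3,whs2)}

== RESULT ==
["pkg_at(p5,whs2)", "truck_at(t3,whs2)"]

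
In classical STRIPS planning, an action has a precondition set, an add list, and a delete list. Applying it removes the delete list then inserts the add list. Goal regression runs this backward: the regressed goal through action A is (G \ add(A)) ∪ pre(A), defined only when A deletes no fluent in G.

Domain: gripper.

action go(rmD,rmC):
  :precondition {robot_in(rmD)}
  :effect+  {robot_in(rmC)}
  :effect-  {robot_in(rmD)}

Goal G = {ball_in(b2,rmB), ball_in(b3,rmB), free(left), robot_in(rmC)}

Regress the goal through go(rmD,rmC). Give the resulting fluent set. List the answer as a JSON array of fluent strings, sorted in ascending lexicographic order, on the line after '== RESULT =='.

Compute (G \ add) ∪ pre:
  G ∩ del = {}  (empty — regression defined)
  G \ add = {ball_in(b2,rmB), ball_in(b3,rmB), free(left), robot_in(rmC)} \ {robot_in(rmC)} = {ball_in(b2,rmB), ball_in(b3,rmB), free(left)}
  ∪ pre   = {ball_in(b2,rmB), ball_in(b3,rmB), free(left)} ∪ {robot_in(rmD)}
          = {ball_in(b2,rmB), ball_in(b3,rmB), free(left), robot_in(rmD)}

== RESULT ==
["ball_in(b2,rmB)", "ball_in(b3,rmB)", "free(left)", "robot_in(rmD)"]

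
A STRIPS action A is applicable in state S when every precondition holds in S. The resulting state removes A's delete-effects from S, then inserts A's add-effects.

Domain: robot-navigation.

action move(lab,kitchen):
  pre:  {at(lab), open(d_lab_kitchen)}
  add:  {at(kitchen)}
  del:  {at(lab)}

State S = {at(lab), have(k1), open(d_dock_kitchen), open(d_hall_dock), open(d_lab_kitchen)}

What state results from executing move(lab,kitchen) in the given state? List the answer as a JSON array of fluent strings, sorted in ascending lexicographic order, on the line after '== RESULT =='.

Compute (S \ del) ∪ add:
  pre ⊆ S: {at(lab), open(d_lab_kitchen)} ⊆ S  — applicable
  S \ del = {have(k1), open(d_dock_kitchen), open(d_hall_dock), open(d_lab_kitchen)}
  ∪ add   = {at(kitchen), have(k1), open(d_dock_kitchen), open(d_hall_dock), open(d_lab_kitchen)}

== RESULT ==
["at(kitchen)", "have(k1)", "open(d_dock_kitchen)", "open(d_hall_dock)", "open(d_lab_kitchen)"]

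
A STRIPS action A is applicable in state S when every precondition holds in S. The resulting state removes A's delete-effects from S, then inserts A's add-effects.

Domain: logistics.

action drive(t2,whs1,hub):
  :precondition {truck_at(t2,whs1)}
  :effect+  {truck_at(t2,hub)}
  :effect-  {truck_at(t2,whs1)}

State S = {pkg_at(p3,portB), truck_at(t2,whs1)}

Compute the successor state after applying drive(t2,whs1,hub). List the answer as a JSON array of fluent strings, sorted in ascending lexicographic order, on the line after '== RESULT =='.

Compute (S \ del) ∪ add:
  pre ⊆ S: {truck_at(t2,whs1)} ⊆ S  — applicable
  S \ del = {pkg_at(p3,portB)}
  ∪ add   = {pkg_at(p3,portB), truck_at(t2,hub)}

== RESULT ==
["pkg_at(p3,portB)", "truck_at(t2,hub)"]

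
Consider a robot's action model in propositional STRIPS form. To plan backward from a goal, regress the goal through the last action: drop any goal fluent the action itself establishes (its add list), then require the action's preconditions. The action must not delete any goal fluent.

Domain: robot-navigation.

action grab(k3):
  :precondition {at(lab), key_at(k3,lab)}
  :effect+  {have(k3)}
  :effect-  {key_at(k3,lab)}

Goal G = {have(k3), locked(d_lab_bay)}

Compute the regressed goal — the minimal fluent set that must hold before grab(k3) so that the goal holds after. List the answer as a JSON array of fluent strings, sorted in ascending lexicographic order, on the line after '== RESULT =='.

Regress:
  G ∩ del = {}  (empty — regression defined)
  G \ add = {have(k3), locked(d_lab_bay)} \ {have(k3)} = {locked(d_lab_bay)}
  ∪ pre   = {locked(d_lab_bay)} ∪ {at(lab), key_at(k3,lab)}
          = {at(lab), key_at(k3,lab), locked(d_lab_bay)}

== RESULT ==
["at(lab)", "key_at(k3,lab)", "locked(d_lab_bay)"]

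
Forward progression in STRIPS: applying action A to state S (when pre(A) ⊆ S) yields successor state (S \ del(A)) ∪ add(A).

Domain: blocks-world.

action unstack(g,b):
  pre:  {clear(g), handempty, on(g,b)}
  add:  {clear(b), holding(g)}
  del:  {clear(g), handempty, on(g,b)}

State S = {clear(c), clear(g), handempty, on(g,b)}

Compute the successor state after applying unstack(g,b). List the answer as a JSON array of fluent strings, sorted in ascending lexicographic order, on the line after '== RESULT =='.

Compute (S \ del) ∪ add:
  pre ⊆ S: {clear(g), handempty, on(g,b)} ⊆ S  — applicable
  S \ del = {clear(c)}
  ∪ add   = {clear(b), clear(c), holding(g)}

== RESULT ==
["clear(b)", "clear(c)", "holding(g)"]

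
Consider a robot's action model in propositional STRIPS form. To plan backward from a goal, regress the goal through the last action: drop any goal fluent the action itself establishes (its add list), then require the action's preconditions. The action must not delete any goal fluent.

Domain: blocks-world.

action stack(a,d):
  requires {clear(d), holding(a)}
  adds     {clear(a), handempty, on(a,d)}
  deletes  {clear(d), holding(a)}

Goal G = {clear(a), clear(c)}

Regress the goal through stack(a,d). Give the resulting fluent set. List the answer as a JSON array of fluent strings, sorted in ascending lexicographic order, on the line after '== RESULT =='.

Regress:
  G ∩ del = {}  (empty — regression defined)
  G \ add = {clear(a), clear(c)} \ {clear(a), handempty, on(a,d)} = {clear(c)}
  ∪ pre   = {clear(c)} ∪ {clear(d), holding(a)}
          = {clear(c), clear(d), holding(a)}

== RESULT ==
["clear(c)", "clear(d)", "holding(a)"]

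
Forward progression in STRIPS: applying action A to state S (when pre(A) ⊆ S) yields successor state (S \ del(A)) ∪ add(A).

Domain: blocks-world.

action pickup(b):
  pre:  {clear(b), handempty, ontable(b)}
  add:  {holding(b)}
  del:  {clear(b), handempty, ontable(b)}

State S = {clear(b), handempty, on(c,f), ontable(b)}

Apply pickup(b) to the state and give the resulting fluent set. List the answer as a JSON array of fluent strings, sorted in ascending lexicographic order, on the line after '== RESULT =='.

Compute (S \ del) ∪ add:
  pre ⊆ S: {clear(b), handempty, ontable(b)} ⊆ S  — applicable
  S \ del = {on(c,f)}
  ∪ add   = {holding(b), on(c,f)}

== RESULT ==
["holding(b)", "on(c,f)"]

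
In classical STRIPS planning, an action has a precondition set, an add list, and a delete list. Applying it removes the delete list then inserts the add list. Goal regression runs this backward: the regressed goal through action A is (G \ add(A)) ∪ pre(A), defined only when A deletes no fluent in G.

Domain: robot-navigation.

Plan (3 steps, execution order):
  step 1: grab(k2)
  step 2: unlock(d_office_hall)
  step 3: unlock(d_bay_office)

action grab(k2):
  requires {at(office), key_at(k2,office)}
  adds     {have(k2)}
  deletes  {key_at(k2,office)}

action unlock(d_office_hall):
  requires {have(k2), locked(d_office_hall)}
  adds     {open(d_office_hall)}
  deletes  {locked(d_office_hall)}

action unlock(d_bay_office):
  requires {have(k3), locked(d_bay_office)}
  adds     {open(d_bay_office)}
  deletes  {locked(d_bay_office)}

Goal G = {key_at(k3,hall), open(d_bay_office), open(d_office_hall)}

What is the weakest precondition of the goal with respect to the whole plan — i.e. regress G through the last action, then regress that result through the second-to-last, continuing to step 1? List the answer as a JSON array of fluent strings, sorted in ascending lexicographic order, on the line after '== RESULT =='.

Regress step by step:
  through step 3 (unlock(d_bay_office)): drop {open(d_bay_office)}, keep {key_at(k3,hall), open(d_office_hall)}, require {have(k3), locked(d_bay_office)}
    → {have(k3), key_at(k3,hall), locked(d_bay_office), open(d_office_hall)}
  through step 2 (unlock(d_office_hall)): drop {open(d_office_hall)}, keep {have(k3), key_at(k3,hall), locked(d_bay_office)}, require {have(k2), locked(d_office_hall)}
    → {have(k2), have(k3), key_at(k3,hall), locked(d_bay_office), locked(d_office_hall)}
  through step 1 (grab(k2)): drop {have(k2)}, keep {have(k3), key_at(k3,hall), locked(d_bay_office), locked(d_office_hall)}, require {at(office), key_at(k2,office)}
    → {at(office), have(k3), key_at(k2,office), key_at(k3,hall), locked(d_bay_office), locked(d_office_hall)}

== RESULT ==
["at(office)", "have(k3)", "key_at(k2,office)", "key_at(k3,hall)", "locked(d_bay_office)", "locked(d_office_hall)"]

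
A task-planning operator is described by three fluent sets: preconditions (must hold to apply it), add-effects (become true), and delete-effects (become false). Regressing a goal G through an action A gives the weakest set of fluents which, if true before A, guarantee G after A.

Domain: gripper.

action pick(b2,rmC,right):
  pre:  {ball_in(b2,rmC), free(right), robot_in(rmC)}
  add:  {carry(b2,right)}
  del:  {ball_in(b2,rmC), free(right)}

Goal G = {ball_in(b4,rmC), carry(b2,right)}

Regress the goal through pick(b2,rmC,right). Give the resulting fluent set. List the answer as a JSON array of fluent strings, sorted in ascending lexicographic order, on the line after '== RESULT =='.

Compute (G \ add) ∪ pre:
  G ∩ del = {}  (empty — regression defined)
  G \ add = {ball_in(b4,rmC), carry(b2,right)} \ {carry(b2,right)} = {ball_in(b4,rmC)}
  ∪ pre   = {ball_in(b4,rmC)} ∪ {ball_in(b2,rmC), free(right), robot_in(rmC)}
          = {ball_in(b2,rmC), ball_in(b4,rmC), free(right), robot_in(rmC)}

== RESULT ==
["ball_in(b2,rmC)", "ball_in(b4,rmC)", "free(right)", "robot_in(rmC)"]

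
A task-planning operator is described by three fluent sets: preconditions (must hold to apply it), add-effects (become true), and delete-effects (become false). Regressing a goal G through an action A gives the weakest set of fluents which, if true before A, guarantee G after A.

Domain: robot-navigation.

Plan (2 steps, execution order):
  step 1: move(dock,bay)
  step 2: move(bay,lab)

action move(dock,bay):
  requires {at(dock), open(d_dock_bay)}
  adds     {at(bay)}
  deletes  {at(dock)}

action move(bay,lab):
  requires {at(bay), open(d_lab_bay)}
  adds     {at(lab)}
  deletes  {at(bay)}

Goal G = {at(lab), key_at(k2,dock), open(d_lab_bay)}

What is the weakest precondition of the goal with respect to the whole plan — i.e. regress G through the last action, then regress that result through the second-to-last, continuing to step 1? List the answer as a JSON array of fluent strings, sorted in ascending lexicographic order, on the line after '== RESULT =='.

Regress step by step:
  through step 2 (move(bay,lab)): drop {at(lab)}, keep {key_at(k2,dock), open(d_lab_bay)}, require {at(bay), open(d_lab_bay)}
    → {at(bay), key_at(k2,dock), open(d_lab_bay)}
  through step 1 (move(dock,bay)): drop {at(bay)}, keep {key_at(k2,dock), open(d_lab_bay)}, require {at(dock), open(d_dock_bay)}
    → {at(dock), key_at(k2,dock), open(d_dock_bay), open(d_lab_bay)}

== RESULT ==
["at(dock)", "key_at(k2,dock)", "open(d_dock_bay)", "open(d_lab_bay)"]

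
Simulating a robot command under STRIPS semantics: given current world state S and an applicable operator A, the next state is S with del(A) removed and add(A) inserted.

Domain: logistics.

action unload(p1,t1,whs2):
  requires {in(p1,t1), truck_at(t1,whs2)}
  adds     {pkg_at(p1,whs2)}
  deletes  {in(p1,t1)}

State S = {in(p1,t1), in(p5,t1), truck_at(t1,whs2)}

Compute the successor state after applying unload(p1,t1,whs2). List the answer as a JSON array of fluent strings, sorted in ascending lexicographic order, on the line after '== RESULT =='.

Progress:
  pre ⊆ S: {in(p1,t1), truck_at(t1,whs2)} ⊆ S  — applicable
  S \ del = {in(p5,t1), truck_at(t1,whs2)}
  ∪ add   = {in(p5,t1), pkg_at(p1,whs2), truck_at(t1,whs2)}

== RESULT ==
["in(p5,t1)", "pkg_at(p1,whs2)", "truck_at(t1,whs2)"]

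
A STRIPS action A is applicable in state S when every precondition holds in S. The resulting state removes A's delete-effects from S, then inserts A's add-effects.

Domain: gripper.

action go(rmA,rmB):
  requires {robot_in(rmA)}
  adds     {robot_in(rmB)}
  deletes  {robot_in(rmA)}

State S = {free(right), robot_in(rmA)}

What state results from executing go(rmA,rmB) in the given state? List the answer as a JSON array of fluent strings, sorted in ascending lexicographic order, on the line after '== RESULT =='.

Compute (S \ del) ∪ add:
  pre ⊆ S: {robot_in(rmA)} ⊆ S  — applicable
  S \ del = {free(right)}
  ∪ add   = {free(right), robot_in(rmB)}

== RESULT ==
["free(right)", "robot_in(rmB)"]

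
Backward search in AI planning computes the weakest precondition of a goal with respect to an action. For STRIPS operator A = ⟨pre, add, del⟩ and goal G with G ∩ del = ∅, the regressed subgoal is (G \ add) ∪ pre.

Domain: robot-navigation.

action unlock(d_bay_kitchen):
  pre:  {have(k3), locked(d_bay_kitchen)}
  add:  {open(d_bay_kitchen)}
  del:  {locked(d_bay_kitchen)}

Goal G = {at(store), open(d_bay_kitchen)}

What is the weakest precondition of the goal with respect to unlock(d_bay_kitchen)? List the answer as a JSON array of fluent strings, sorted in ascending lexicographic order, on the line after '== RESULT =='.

Regress:
  G ∩ del = {}  (empty — regression defined)
  G \ add = {at(store), open(d_bay_kitchen)} \ {open(d_bay_kitchen)} = {at(store)}
  ∪ pre   = {at(store)} ∪ {have(k3), locked(d_bay_kitchen)}
          = {at(store), have(k3), locked(d_bay_kitchen)}

== RESULT ==
["at(store)", "have(k3)", "locked(d_bay_kitchen)"]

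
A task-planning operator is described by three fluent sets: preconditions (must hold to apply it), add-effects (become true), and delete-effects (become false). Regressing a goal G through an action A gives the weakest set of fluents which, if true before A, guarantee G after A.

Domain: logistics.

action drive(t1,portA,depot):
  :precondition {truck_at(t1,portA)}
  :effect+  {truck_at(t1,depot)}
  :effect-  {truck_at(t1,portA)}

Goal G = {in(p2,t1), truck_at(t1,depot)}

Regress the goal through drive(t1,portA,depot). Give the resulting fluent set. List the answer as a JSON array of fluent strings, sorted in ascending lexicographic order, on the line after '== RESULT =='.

Regress:
  G ∩ del = {}  (empty — regression defined)
  G \ add = {in(p2,t1), truck_at(t1,depot)} \ {truck_at(t1,depot)} = {in(p2,t1)}
  ∪ pre   = {in(p2,t1)} ∪ {truck_at(t1,portA)}
          = {in(p2,t1), truck_at(t1,portA)}

== RESULT ==
["in(p2,t1)", "truck_at(t1,portA)"]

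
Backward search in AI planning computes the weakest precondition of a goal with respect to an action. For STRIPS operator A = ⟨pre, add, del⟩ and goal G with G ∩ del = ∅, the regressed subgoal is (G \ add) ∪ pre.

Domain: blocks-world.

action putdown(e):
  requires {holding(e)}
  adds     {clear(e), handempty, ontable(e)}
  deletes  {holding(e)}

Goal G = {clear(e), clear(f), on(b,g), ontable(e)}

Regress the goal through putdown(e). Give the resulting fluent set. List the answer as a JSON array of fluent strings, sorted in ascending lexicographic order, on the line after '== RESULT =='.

Regress:
  G ∩ del = {}  (empty — regression defined)
  G \ add = {clear(e), clear(f), on(b,g), ontable(e)} \ {clear(e), handempty, ontable(e)} = {clear(f), on(b,g)}
  ∪ pre   = {clear(f), on(b,g)} ∪ {holding(e)}
          = {clear(f), holding(e), on(b,g)}

== RESULT ==
["clear(f)", "holding(e)", "on(b,g)"]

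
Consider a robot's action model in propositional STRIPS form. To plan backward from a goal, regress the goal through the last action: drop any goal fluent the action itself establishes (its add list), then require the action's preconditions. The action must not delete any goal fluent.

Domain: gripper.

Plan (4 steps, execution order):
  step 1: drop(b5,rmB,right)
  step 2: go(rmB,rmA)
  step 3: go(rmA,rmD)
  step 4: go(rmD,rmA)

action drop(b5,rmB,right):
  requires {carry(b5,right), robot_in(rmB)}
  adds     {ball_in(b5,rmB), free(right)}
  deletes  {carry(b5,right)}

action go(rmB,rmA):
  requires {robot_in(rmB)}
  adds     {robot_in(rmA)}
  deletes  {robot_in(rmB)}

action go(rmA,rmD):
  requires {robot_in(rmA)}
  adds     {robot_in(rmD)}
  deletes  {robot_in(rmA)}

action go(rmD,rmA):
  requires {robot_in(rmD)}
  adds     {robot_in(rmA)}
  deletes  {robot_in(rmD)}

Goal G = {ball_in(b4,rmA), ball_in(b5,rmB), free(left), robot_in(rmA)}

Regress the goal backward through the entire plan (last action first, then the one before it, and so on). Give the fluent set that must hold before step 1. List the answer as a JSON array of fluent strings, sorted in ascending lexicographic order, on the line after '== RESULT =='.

Regress step by step:
  through step 4 (go(rmD,rmA)): drop {robot_in(rmA)}, keep {ball_in(b4,rmA), ball_in(b5,rmB), free(left)}, require {robot_in(rmD)}
    → {ball_in(b4,rmA), ball_in(b5,rmB), free(left), robot_in(rmD)}
  through step 3 (go(rmA,rmD)): drop {robot_in(rmD)}, keep {ball_in(b4,rmA), ball_in(b5,rmB), free(left)}, require {robot_in(rmA)}
    → {ball_in(b4,rmA), ball_in(b5,rmB), free(left), robot_in(rmA)}
  through step 2 (go(rmB,rmA)): drop {robot_in(rmA)}, keep {ball_in(b4,rmA), ball_in(b5,rmB), free(left)}, require {robot_in(rmB)}
    → {ball_in(b4,rmA), ball_in(b5,rmB), free(left), robot_in(rmB)}
  through step 1 (drop(b5,rmB,right)): drop {ball_in(b5,rmB)}, keep {ball_in(b4,rmA), free(left), robot_in(rmB)}, require {carry(b5,right), robot_in(rmB)}
    → {ball_in(b4,rmA), carry(b5,right), free(left), robot_in(rmB)}

== RESULT ==
["ball_in(b4,rmA)", "carry(b5,right)", "free(left)", "robot_in(rmB)"]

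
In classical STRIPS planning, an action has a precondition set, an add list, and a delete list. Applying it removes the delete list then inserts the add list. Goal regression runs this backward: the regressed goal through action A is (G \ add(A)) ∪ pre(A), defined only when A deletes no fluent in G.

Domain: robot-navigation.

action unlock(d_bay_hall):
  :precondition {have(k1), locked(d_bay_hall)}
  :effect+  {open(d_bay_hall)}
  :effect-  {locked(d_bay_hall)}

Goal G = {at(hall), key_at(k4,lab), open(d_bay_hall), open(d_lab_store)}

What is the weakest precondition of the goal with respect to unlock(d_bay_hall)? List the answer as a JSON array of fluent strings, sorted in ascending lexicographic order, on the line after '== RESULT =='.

Regress:
  G ∩ del = {}  (empty — regression defined)
  G \ add = {at(hall), key_at(k4,lab), open(d_bay_hall), open(d_lab_store)} \ {open(d_bay_hall)} = {at(hall), key_at(k4,lab), open(d_lab_store)}
  ∪ pre   = {at(hall), key_at(k4,lab), open(d_lab_store)} ∪ {have(k1), locked(d_bay_hall)}
          = {at(hall), have(k1), key_at(k4,lab), locked(d_bay_hall), open(d_lab_store)}

== RESULT ==
["at(hall)", "have(k1)", "key_at(k4,lab)", "locked(d_bay_hall)", "open(d_lab_store)"]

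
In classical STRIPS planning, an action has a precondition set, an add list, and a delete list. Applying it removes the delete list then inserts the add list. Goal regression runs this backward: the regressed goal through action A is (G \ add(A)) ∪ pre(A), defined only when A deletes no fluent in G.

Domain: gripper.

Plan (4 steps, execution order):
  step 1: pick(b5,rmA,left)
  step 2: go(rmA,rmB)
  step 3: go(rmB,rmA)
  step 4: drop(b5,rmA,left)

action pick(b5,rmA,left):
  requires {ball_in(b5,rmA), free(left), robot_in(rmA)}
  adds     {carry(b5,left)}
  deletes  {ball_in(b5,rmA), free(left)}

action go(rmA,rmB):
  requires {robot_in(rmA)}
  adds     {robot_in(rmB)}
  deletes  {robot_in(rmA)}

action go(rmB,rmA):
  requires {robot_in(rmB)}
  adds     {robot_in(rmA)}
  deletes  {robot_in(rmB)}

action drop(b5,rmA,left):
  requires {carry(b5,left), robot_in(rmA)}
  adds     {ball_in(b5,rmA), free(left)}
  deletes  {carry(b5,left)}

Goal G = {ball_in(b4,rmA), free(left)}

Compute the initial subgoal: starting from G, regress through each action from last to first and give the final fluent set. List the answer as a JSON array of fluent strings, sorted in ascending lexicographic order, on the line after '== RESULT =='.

Work backward from the goal:
  through step 4 (drop(b5,rmA,left)): drop {free(left)}, keep {ball_in(b4,rmA)}, require {carry(b5,left), robot_in(rmA)}
    → {ball_in(b4,rmA), carry(b5,left), robot_in(rmA)}
  through step 3 (go(rmB,rmA)): drop {robot_in(rmA)}, keep {ball_in(b4,rmA), carry(b5,left)}, require {robot_in(rmB)}
    → {ball_in(b4,rmA), carry(b5,left), robot_in(rmB)}
  through step 2 (go(rmA,rmB)): drop {robot_in(rmB)}, keep {ball_in(b4,rmA), carry(b5,left)}, require {robot_in(rmA)}
    → {ball_in(b4,rmA), carry(b5,left), robot_in(rmA)}
  through step 1 (pick(b5,rmA,left)): drop {carry(b5,left)}, keep {ball_in(b4,rmA), robot_in(rmA)}, require {ball_in(b5,rmA), free(left), robot_in(rmA)}
    → {ball_in(b4,rmA), ball_in(b5,rmA), free(left), robot_in(rmA)}

== RESULT ==
["ball_in(b4,rmA)", "ball_in(b5,rmA)", "free(left)", "robot_in(rmA)"]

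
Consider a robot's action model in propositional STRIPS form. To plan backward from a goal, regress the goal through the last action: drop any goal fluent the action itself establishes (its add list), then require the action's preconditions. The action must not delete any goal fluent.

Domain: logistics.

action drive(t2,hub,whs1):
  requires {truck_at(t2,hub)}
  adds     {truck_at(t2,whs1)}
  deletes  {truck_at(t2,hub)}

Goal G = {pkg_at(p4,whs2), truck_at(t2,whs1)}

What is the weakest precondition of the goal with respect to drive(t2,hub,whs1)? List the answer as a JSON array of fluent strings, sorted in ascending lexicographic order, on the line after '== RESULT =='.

Compute (G \ add) ∪ pre:
  G ∩ del = {}  (empty — regression defined)
  G \ add = {pkg_at(p4,whs2), truck_at(t2,whs1)} \ {truck_at(t2,whs1)} = {pkg_at(p4,whs2)}
  ∪ pre   = {pkg_at(p4,whs2)} ∪ {truck_at(t2,hub)}
          = {pkg_at(p4,whs2), truck_at(t2,hub)}

== RESULT ==
["pkg_at(p4,whs2)", "truck_at(t2,hub)"]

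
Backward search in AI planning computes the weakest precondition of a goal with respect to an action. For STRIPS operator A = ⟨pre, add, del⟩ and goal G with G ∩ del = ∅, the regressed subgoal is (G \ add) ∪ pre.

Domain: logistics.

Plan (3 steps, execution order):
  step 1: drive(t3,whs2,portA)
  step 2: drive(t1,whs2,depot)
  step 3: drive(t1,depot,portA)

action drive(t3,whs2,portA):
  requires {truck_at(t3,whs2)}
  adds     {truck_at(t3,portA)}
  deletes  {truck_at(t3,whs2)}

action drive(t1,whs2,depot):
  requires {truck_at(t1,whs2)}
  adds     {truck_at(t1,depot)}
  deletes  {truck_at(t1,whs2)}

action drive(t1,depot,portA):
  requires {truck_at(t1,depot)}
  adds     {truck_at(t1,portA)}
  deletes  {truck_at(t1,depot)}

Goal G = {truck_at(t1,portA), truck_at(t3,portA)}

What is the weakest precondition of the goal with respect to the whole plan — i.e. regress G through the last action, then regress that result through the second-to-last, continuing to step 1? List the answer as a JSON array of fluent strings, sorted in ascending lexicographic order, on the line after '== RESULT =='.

Regress step by step:
  through step 3 (drive(t1,depot,portA)): drop {truck_at(t1,portA)}, keep {truck_at(t3,portA)}, require {truck_at(t1,depot)}
    → {truck_at(t1,depot), truck_at(t3,portA)}
  through step 2 (drive(t1,whs2,depot)): drop {truck_at(t1,depot)}, keep {truck_at(t3,portA)}, require {truck_at(t1,whs2)}
    → {truck_at(t1,whs2), truck_at(t3,portA)}
  through step 1 (drive(t3,whs2,portA)): drop {truck_at(t3,portA)}, keep {truck_at(t1,whs2)}, require {truck_at(t3,whs2)}
    → {truck_at(t1,whs2), truck_at(t3,whs2)}

== RESULT ==
["truck_at(t1,whs2)", "truck_at(t3,whs2)"]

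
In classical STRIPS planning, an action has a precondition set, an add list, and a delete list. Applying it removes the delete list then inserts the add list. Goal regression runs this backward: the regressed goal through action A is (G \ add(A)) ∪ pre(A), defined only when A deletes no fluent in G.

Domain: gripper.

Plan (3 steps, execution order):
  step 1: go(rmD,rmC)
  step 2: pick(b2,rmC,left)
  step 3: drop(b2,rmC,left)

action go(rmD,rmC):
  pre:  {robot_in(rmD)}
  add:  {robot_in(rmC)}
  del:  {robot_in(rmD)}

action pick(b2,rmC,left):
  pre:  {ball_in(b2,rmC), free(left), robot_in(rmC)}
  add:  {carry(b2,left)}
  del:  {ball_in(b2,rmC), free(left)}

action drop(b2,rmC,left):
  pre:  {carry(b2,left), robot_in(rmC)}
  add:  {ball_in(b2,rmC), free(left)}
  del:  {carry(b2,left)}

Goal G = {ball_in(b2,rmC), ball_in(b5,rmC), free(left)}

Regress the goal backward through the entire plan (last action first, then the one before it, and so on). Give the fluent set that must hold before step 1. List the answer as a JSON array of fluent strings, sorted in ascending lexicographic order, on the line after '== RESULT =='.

Regress step by step:
  through step 3 (drop(b2,rmC,left)): drop {ball_in(b2,rmC), free(left)}, keep {ball_in(b5,rmC)}, require {carry(b2,left), robot_in(rmC)}
    → {ball_in(b5,rmC), carry(b2,left), robot_in(rmC)}
  through step 2 (pick(b2,rmC,left)): drop {carry(b2,left)}, keep {ball_in(b5,rmC), robot_in(rmC)}, require {ball_in(b2,rmC), free(left), robot_in(rmC)}
    → {ball_in(b2,rmC), ball_in(b5,rmC), free(left), robot_in(rmC)}
  through step 1 (go(rmD,rmC)): drop {robot_in(rmC)}, keep {ball_in(b2,rmC), ball_in(b5,rmC), free(left)}, require {robot_in(rmD)}
    → {ball_in(b2,rmC), ball_in(b5,rmC), free(left), robot_in(rmD)}

== RESULT ==
["ball_in(b2,rmC)", "ball_in(b5,rmC)", "free(left)", "robot_in(rmD)"]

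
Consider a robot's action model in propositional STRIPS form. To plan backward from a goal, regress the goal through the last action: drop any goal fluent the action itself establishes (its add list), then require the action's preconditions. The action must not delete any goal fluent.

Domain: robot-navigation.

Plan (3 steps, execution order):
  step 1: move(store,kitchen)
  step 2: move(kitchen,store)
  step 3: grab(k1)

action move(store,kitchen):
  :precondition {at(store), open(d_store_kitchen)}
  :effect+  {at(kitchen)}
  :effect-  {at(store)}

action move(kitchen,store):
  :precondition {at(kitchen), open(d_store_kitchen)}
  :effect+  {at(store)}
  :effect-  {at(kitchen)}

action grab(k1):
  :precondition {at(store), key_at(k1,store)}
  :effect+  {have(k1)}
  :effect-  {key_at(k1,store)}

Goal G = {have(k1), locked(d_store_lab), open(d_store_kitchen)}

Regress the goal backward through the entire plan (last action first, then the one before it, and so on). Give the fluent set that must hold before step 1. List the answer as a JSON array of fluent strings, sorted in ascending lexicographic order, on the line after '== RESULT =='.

Regress step by step:
  through step 3 (grab(k1)): drop {have(k1)}, keep {locked(d_store_lab), open(d_store_kitchen)}, require {at(store), key_at(k1,store)}
    → {at(store), key_at(k1,store), locked(d_store_lab), open(d_store_kitchen)}
  through step 2 (move(kitchen,store)): drop {at(store)}, keep {key_at(k1,store), locked(d_store_lab), open(d_store_kitchen)}, require {at(kitchen), open(d_store_kitchen)}
    → {at(kitchen), key_at(k1,store), locked(d_store_lab), open(d_store_kitchen)}
  through step 1 (move(store,kitchen)): drop {at(kitchen)}, keep {key_at(k1,store), locked(d_store_lab), open(d_store_kitchen)}, require {at(store), open(d_store_kitchen)}
    → {at(store), key_at(k1,store), locked(d_store_lab), open(d_store_kitchen)}

== RESULT ==
["at(store)", "key_at(k1,store)", "locked(d_store_lab)", "open(d_store_kitchen)"]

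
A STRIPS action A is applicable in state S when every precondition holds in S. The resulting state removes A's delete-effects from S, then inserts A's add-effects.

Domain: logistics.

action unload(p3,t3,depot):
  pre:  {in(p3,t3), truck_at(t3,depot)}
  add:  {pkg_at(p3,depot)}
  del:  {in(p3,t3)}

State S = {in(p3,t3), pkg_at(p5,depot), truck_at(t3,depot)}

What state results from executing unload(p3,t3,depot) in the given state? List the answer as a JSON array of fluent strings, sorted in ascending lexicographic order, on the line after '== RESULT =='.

Compute (S \ del) ∪ add:
  pre ⊆ S: {in(p3,t3), truck_at(t3,depot)} ⊆ S  — applicable
  S \ del = {pkg_at(p5,depot), truck_at(t3,depot)}
  ∪ add   = {pkg_at(p3,depot), pkg_at(p5,depot), truck_at(t3,depot)}

== RESULT ==
["pkg_at(p3,depot)", "pkg_at(p5,depot)", "truck_at(t3,depot)"]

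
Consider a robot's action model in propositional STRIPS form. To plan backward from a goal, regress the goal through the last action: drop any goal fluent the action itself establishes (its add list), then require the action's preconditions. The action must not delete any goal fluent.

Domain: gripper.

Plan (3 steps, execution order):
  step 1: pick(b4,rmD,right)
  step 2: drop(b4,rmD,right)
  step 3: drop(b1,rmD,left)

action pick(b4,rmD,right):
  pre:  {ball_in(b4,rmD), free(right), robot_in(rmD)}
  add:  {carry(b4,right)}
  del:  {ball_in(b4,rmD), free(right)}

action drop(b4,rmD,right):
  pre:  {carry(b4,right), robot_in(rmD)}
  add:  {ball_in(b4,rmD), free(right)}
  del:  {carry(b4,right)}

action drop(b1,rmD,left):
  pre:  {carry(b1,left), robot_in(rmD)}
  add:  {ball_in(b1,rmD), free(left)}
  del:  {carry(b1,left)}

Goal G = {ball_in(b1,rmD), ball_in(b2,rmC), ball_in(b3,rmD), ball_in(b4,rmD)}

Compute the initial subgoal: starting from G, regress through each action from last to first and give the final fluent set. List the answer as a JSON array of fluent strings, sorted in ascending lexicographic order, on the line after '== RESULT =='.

Work backward from the goal:
  through step 3 (drop(b1,rmD,left)): drop {ball_in(b1,rmD)}, keep {ball_in(b2,rmC), ball_in(b3,rmD), ball_in(b4,rmD)}, require {carry(b1,left), robot_in(rmD)}
    → {ball_in(b2,rmC), ball_in(b3,rmD), ball_in(b4,rmD), carry(b1,left), robot_in(rmD)}
  through step 2 (drop(b4,rmD,right)): drop {ball_in(b4,rmD)}, keep {ball_in(b2,rmC), ball_in(b3,rmD), carry(b1,left), robot_in(rmD)}, require {carry(b4,right), robot_in(rmD)}
    → {ball_in(b2,rmC), ball_in(b3,rmD), carry(b1,left), carry(b4,right), robot_in(rmD)}
  through step 1 (pick(b4,rmD,right)): drop {carry(b4,right)}, keep {ball_in(b2,rmC), ball_in(b3,rmD), carry(b1,left), robot_in(rmD)}, require {ball_in(b4,rmD), free(right), robot_in(rmD)}
    → {ball_in(b2,rmC), ball_in(b3,rmD), ball_in(b4,rmD), carry(b1,left), free(right), robot_in(rmD)}

== RESULT ==
["ball_in(b2,rmC)", "ball_in(b3,rmD)", "ball_in(b4,rmD)", "carry(b1,left)", "free(right)", "robot_in(rmD)"]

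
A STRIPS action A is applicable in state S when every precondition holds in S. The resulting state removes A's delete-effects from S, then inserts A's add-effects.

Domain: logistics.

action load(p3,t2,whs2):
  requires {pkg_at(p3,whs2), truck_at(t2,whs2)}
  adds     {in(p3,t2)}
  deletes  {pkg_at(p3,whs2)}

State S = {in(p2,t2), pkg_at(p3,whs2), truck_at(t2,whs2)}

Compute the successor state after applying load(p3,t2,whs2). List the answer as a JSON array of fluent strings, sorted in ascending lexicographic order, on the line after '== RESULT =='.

Progress:
  pre ⊆ S: {pkg_at(p3,whs2), truck_at(t2,whs2)} ⊆ S  — applicable
  S \ del = {in(p2,t2), truck_at(t2,whs2)}
  ∪ add   = {in(p2,t2), in(p3,t2), truck_at(t2,whs2)}

== RESULT ==
["in(p2,t2)", "in(p3,t2)", "truck_at(t2,whs2)"]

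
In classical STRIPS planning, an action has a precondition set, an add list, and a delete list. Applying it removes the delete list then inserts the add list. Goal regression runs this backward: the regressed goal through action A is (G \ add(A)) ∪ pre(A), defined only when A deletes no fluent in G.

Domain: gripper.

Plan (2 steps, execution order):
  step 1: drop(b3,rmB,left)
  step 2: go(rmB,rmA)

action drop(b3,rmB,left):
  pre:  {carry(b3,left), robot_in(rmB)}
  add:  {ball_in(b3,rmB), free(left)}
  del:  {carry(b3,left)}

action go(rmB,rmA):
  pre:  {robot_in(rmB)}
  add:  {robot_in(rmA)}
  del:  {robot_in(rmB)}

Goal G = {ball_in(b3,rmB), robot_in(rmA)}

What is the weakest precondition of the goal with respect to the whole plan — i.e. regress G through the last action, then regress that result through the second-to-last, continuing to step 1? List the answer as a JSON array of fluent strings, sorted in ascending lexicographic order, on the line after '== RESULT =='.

Regress step by step:
  through step 2 (go(rmB,rmA)): drop {robot_in(rmA)}, keep {ball_in(b3,rmB)}, require {robot_in(rmB)}
    → {ball_in(b3,rmB), robot_in(rmB)}
  through step 1 (drop(b3,rmB,left)): drop {ball_in(b3,rmB)}, keep {robot_in(rmB)}, require {carry(b3,left), robot_in(rmB)}
    → {carry(b3,left), robot_in(rmB)}

== RESULT ==
["carry(b3,left)", "robot_in(rmB)"]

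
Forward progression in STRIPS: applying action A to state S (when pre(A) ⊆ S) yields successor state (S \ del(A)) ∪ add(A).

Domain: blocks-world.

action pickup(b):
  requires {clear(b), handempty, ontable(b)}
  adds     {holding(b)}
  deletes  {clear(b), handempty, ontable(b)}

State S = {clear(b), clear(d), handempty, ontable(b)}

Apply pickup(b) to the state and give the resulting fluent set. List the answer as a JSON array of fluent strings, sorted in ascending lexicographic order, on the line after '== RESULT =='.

Progress:
  pre ⊆ S: {clear(b), handempty, ontable(b)} ⊆ S  — applicable
  S \ del = {clear(d)}
  ∪ add   = {clear(d), holding(b)}

== RESULT ==
["clear(d)", "holding(b)"]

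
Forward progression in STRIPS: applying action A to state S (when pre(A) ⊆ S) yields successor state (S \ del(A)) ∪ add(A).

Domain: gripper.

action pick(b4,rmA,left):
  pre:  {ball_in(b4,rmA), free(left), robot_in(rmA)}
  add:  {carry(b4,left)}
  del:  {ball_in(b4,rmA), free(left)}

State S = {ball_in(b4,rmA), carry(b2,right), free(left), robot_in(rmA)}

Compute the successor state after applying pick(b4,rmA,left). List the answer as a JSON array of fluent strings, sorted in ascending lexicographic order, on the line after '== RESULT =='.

Compute (S \ del) ∪ add:
  pre ⊆ S: {ball_in(b4,rmA), free(left), robot_in(rmA)} ⊆ S  — applicable
  S \ del = {carry(b2,right), robot_in(rmA)}
  ∪ add   = {carry(b2,right), carry(b4,left), robot_in(rmA)}

== RESULT ==
["carry(b2,right)", "carry(b4,left)", "robot_in(rmA)"]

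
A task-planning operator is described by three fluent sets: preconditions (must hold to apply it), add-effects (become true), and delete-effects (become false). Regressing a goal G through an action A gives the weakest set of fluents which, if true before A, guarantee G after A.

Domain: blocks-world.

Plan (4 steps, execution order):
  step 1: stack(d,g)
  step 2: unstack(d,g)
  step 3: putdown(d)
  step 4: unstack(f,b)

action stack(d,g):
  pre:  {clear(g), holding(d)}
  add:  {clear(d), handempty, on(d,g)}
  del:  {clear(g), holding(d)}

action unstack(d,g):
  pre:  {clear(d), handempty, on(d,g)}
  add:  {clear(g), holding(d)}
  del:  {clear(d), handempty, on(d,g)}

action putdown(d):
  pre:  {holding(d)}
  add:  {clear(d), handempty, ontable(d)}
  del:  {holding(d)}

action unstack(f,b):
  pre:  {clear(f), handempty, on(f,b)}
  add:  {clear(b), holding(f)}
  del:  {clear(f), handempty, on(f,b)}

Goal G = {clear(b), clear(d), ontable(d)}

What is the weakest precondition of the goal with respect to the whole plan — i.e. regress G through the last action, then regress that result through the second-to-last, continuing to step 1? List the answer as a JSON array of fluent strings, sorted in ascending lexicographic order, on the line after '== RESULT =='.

Work backward from the goal:
  through step 4 (unstack(f,b)): drop {clear(b)}, keep {clear(d), ontable(d)}, require {clear(f), handempty, on(f,b)}
    → {clear(d), clear(f), handempty, on(f,b), ontable(d)}
  through step 3 (putdown(d)): drop {clear(d), handempty, ontable(d)}, keep {clear(f), on(f,b)}, require {holding(d)}
    → {clear(f), holding(d), on(f,b)}
  through step 2 (unstack(d,g)): drop {holding(d)}, keep {clear(f), on(f,b)}, require {clear(d), handempty, on(d,g)}
    → {clear(d), clear(f), handempty, on(d,g), on(f,b)}
  through step 1 (stack(d,g)): drop {clear(d), handempty, on(d,g)}, keep {clear(f), on(f,b)}, require {clear(g), holding(d)}
    → {clear(f), clear(g), holding(d), on(f,b)}

== RESULT ==
["clear(f)", "clear(g)", "holding(d)", "on(f,b)"]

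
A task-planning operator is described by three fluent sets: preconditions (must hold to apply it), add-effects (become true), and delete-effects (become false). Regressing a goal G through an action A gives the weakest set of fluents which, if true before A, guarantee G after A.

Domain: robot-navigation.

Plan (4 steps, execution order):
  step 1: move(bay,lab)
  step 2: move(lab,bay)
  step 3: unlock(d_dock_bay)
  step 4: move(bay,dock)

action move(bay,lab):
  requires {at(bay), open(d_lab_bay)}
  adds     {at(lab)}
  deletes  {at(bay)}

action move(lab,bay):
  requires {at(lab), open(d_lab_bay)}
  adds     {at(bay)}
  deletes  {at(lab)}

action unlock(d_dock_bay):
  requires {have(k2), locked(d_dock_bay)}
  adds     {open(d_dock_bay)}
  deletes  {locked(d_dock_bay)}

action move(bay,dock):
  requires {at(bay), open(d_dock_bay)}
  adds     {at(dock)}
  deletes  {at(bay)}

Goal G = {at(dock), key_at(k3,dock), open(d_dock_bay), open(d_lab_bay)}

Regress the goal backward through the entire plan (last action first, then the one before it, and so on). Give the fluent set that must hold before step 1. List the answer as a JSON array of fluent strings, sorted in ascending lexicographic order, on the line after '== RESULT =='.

Work backward from the goal:
  through step 4 (move(bay,dock)): drop {at(dock)}, keep {key_at(k3,dock), open(d_dock_bay), open(d_lab_bay)}, require {at(bay), open(d_dock_bay)}
    → {at(bay), key_at(k3,dock), open(d_dock_bay), open(d_lab_bay)}
  through step 3 (unlock(d_dock_bay)): drop {open(d_dock_bay)}, keep {at(bay), key_at(k3,dock), open(d_lab_bay)}, require {have(k2), locked(d_dock_bay)}
    → {at(bay), have(k2), key_at(k3,dock), locked(d_dock_bay), open(d_lab_bay)}
  through step 2 (move(lab,bay)): drop {at(bay)}, keep {have(k2), key_at(k3,dock), locked(d_dock_bay), open(d_lab_bay)}, require {at(lab), open(d_lab_bay)}
    → {at(lab), have(k2), key_at(k3,dock), locked(d_dock_bay), open(d_lab_bay)}
  through step 1 (move(bay,lab)): drop {at(lab)}, keep {have(k2), key_at(k3,dock), locked(d_dock_bay), open(d_lab_bay)}, require {at(bay), open(d_lab_bay)}
    → {at(bay), have(k2), key_at(k3,dock), locked(d_dock_bay), open(d_lab_bay)}

== RESULT ==
["at(bay)", "have(k2)", "key_at(k3,dock)", "locked(d_dock_bay)", "open(d_lab_bay)"]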